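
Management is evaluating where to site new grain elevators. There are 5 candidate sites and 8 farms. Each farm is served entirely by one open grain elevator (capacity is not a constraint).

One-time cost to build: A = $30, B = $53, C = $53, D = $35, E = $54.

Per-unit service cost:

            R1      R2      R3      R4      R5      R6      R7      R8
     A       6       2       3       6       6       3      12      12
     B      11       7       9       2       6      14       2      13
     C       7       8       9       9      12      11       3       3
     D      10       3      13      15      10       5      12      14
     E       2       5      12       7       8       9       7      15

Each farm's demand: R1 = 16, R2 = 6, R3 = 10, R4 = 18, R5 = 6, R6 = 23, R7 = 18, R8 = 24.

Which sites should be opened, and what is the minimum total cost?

Open A, B, C and E; minimum total cost 513.

For any fixed open set, each farm goes to its cheapest open site; total = fixed + service.
{A, B, C, E}: R1→E 2·16=32, R2→A 2·6=12, R3→A 3·10=30, R4→B 2·18=36, R5→A 6·6=36, R6→A 3·23=69, R7→B 2·18=36, R8→C 3·24=72. Service 323; fixed 190; total 513.
{A, B, C}: service 387 + fixed 136 = 523
{A, B, C, D, E}: service 323 + fixed 225 = 548
{A}: service 855 + fixed 30 = 885
No other subset beats 513.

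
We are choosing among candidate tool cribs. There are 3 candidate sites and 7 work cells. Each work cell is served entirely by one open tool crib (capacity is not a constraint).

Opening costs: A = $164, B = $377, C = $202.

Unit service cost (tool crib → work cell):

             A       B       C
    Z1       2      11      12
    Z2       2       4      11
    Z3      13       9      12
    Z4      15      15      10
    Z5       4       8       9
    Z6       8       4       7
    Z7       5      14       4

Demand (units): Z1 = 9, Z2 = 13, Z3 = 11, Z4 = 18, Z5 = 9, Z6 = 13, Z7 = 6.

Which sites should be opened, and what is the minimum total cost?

For any fixed open set, each work cell goes to its cheapest open site; total = fixed + service.
{A}: Z1→A 2·9=18, Z2→A 2·13=26, Z3→A 13·11=143, Z4→A 15·18=270, Z5→A 4·9=36, Z6→A 8·13=104, Z7→A 5·6=30. Service 627; fixed 164; total 791.
{A, C}: service 507 + fixed 366 = 873
{C}: service 759 + fixed 202 = 961
{A, B, C}: Z1→A 2·9=18, Z2→A 2·13=26, Z3→B 9·11=99, Z4→C 10·18=180, Z5→A 4·9=36, Z6→B 4·13=52, Z7→C 4·6=24. Service 435; fixed 743; total 1178.
No other subset beats 791.

Open A only; minimum total cost 791.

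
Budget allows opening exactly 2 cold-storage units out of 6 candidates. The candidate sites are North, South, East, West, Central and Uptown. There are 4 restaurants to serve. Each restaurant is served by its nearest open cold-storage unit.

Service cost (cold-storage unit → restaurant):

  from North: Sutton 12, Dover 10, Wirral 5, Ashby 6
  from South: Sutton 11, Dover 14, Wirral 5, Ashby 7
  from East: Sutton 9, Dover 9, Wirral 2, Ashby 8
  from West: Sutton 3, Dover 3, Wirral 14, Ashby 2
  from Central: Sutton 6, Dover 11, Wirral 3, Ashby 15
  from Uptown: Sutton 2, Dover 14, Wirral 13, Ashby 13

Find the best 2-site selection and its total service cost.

Choose East and West; total service cost 10.

With exactly 2 open, each restaurant uses its cheapest among the chosen.
{East, West}: Sutton→West 3, Dover→West 3, Wirral→East 2, Ashby→West 2. Service cost 10.
{West, Central}: service cost 11
{North, West}: service cost 13
Among all 15 size-2 choices, {East, West} is lowest.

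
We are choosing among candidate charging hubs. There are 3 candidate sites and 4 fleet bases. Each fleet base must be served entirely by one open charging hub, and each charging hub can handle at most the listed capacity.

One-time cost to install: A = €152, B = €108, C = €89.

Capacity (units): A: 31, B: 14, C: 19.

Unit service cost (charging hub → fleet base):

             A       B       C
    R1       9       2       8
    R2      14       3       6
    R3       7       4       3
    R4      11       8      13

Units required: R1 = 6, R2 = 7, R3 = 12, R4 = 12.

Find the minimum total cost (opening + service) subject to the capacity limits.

Minimum total cost: 505

Open {A, C}: R1→A 9·6=54, R2→C 6·7=42, R3→C 3·12=36, R4→A 11·12=132.
Loads: A carries 18/31, C carries 19/19. Service 264; fixed 241; total 505.
Next best feasible plan costs 509.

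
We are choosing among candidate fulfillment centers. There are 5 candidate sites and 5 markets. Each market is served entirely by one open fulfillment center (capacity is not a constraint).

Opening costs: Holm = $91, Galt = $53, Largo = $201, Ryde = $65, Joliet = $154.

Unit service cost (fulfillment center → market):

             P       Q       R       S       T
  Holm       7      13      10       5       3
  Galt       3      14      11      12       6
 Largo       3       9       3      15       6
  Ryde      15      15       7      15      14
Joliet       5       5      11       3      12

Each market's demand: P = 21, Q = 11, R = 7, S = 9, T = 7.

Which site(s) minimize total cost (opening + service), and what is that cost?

For any fixed open set, each market goes to its cheapest open site; total = fixed + service.
{Galt, Joliet}: P→Galt 3·21=63, Q→Joliet 5·11=55, R→Galt 11·7=77, S→Joliet 3·9=27, T→Galt 6·7=42. Service 264; fixed 207; total 471.
{Holm, Galt}: service 342 + fixed 144 = 486
{Galt}: service 444 + fixed 53 = 497
{Holm, Galt, Largo, Ryde, Joliet}: P→Galt 3·21=63, Q→Joliet 5·11=55, R→Largo 3·7=21, S→Joliet 3·9=27, T→Holm 3·7=21. Service 187; fixed 564; total 751.
No other subset beats 471.

Open Galt and Joliet; minimum total cost 471.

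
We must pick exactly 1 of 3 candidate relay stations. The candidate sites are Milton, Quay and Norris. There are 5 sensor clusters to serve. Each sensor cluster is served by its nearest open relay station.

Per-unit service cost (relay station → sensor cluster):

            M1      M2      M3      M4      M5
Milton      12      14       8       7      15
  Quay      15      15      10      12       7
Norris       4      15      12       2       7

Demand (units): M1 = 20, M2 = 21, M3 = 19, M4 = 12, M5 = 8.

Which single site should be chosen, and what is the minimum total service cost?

With exactly 1 open, each sensor cluster uses its cheapest among the chosen.
{Norris}: M1→Norris 4·20=80, M2→Norris 15·21=315, M3→Norris 12·19=228, M4→Norris 2·12=24, M5→Norris 7·8=56. Service cost 703.
{Milton}: service cost 890
{Quay}: service cost 1005
Among all 3 size-1 choices, {Norris} is lowest.

Choose Norris only; total service cost 703.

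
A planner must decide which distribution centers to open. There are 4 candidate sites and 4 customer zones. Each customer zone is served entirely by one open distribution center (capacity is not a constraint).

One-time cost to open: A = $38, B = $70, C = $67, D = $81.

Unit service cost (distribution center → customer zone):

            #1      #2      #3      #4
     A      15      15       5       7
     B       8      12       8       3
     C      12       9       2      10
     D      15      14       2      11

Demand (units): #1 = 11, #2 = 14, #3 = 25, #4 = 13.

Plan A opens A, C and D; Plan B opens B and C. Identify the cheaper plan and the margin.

Plan A: {A, C, D}: #1→C 12·11=132, #2→C 9·14=126, #3→C 2·25=50, #4→A 7·13=91. Service 399; fixed 186; total 585.
Plan B: {B, C}: #1→B 8·11=88, #2→C 9·14=126, #3→C 2·25=50, #4→B 3·13=39. Service 303; fixed 137; total 440.
Difference: |585 − 440| = 145.

Plan B is cheaper by 145.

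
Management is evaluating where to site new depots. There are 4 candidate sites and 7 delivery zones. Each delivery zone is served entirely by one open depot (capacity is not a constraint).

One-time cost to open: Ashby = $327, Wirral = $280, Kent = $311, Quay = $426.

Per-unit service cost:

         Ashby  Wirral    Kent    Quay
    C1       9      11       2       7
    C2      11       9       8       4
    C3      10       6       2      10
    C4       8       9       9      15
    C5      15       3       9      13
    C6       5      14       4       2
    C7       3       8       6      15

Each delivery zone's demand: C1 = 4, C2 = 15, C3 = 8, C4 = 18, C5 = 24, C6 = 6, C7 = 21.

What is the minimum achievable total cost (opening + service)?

For any fixed open set, each delivery zone goes to its cheapest open site; total = fixed + service.
{Kent}: C1→Kent 2·4=8, C2→Kent 8·15=120, C3→Kent 2·8=16, C4→Kent 9·18=162, C5→Kent 9·24=216, C6→Kent 4·6=24, C7→Kent 6·21=126. Service 672; fixed 311; total 983.
{Wirral}: service 713 + fixed 280 = 993
{Wirral, Kent}: service 528 + fixed 591 = 1119
{Ashby, Wirral, Kent, Quay}: C1→Kent 2·4=8, C2→Quay 4·15=60, C3→Kent 2·8=16, C4→Ashby 8·18=144, C5→Wirral 3·24=72, C6→Quay 2·6=12, C7→Ashby 3·21=63. Service 375; fixed 1344; total 1719.
No other subset beats 983.

Minimum total cost: 983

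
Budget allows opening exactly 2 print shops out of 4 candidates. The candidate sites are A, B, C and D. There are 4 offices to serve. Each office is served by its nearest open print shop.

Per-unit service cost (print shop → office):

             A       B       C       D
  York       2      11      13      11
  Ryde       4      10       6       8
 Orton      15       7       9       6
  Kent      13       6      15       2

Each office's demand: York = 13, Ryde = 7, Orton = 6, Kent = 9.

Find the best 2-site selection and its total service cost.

Choose A and D; total service cost 108.

With exactly 2 open, each office uses its cheapest among the chosen.
{A, D}: York→A 2·13=26, Ryde→A 4·7=28, Orton→D 6·6=36, Kent→D 2·9=18. Service cost 108.
{A, B}: service cost 150
{A, C}: service cost 225
Among all 6 size-2 choices, {A, D} is lowest.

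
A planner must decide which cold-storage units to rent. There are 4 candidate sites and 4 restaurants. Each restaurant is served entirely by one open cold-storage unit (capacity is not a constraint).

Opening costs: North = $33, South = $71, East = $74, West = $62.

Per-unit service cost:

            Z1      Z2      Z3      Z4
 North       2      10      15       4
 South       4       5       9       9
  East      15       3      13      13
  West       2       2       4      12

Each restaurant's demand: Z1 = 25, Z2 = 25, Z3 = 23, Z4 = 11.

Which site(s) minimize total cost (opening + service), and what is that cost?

For any fixed open set, each restaurant goes to its cheapest open site; total = fixed + service.
{North, West}: Z1→North 2·25=50, Z2→West 2·25=50, Z3→West 4·23=92, Z4→North 4·11=44. Service 236; fixed 95; total 331.
{West}: Z1→West 2·25=50, Z2→West 2·25=50, Z3→West 4·23=92, Z4→West 12·11=132. Service 324; fixed 62; total 386.
{North, South, West}: Z1→North 2·25=50, Z2→West 2·25=50, Z3→West 4·23=92, Z4→North 4·11=44. Service 236; fixed 166; total 402.
{North, South, East, West}: Z1→North 2·25=50, Z2→West 2·25=50, Z3→West 4·23=92, Z4→North 4·11=44. Service 236; fixed 240; total 476.
No other subset beats 331.

Open North and West; minimum total cost 331.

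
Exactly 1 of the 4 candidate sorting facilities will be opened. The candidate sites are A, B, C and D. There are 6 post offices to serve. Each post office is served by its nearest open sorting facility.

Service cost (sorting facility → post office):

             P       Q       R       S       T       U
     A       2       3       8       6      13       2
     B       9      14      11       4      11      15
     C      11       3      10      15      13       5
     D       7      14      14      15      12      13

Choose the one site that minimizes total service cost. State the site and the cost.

Choose A only; total service cost 34.

With exactly 1 open, each post office uses its cheapest among the chosen.
{A}: P→A 2, Q→A 3, R→A 8, S→A 6, T→A 13, U→A 2. Service cost 34.
{C}: service cost 57
{B}: service cost 64
Among all 4 size-1 choices, {A} is lowest.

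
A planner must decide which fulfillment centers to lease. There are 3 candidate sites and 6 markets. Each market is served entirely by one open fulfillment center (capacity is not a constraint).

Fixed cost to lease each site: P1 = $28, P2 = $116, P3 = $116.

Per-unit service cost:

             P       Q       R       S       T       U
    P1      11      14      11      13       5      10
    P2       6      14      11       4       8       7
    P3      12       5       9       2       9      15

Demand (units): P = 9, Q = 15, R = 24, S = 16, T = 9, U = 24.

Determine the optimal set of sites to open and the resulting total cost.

For any fixed open set, each market goes to its cheapest open site; total = fixed + service.
{P2, P3}: P→P2 6·9=54, Q→P3 5·15=75, R→P3 9·24=216, S→P3 2·16=32, T→P2 8·9=72, U→P2 7·24=168. Service 617; fixed 232; total 849.
{P1, P2, P3}: service 590 + fixed 260 = 850
{P1, P3}: service 707 + fixed 144 = 851
{P1}: service 1066 + fixed 28 = 1094
(All 7 nonempty subsets were checked; P2 and P3 is lowest.)

Open P2 and P3; minimum total cost 849.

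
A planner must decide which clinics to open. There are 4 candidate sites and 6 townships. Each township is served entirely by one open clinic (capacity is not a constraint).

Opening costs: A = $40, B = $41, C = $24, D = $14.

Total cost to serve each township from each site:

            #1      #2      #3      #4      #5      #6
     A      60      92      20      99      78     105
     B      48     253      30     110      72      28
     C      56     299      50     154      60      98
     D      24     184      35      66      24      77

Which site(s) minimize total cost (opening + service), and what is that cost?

Open A, B and D; minimum total cost 349.

For any fixed open set, each township goes to its cheapest open site; total = fixed + service.
{A, B, D}: #1→D 24, #2→A 92, #3→A 20, #4→D 66, #5→D 24, #6→B 28. Service 254; fixed 95; total 349.
{A, D}: #1→D 24, #2→A 92, #3→A 20, #4→D 66, #5→D 24, #6→D 77. Service 303; fixed 54; total 357.
{A, B, C, D}: service 254 + fixed 119 = 373
{D}: #1→D 24, #2→D 184, #3→D 35, #4→D 66, #5→D 24, #6→D 77. Service 410; fixed 14; total 424.
(All 15 nonempty subsets were checked; A, B and D is lowest.)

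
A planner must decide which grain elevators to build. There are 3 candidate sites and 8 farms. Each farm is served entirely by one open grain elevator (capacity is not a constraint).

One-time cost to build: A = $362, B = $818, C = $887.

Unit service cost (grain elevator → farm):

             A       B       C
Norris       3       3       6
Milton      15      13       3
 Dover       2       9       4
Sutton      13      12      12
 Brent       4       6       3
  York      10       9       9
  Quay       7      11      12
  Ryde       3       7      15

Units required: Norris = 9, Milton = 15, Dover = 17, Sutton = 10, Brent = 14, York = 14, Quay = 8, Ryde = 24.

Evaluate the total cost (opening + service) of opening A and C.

Each farm is assigned to its cheapest site among the open ones.
{A, C}: Norris→A 3·9=27, Milton→C 3·15=45, Dover→A 2·17=34, Sutton→C 12·10=120, Brent→C 3·14=42, York→C 9·14=126, Quay→A 7·8=56, Ryde→A 3·24=72. Service 522; fixed 1249; total 1771.

Total cost: 1771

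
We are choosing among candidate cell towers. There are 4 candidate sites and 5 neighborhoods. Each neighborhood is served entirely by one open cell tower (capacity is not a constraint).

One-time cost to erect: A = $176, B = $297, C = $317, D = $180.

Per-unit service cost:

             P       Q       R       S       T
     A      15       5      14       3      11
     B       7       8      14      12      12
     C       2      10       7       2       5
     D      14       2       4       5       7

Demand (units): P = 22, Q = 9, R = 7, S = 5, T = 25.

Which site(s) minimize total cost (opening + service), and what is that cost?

Open C only; minimum total cost 635.

For any fixed open set, each neighborhood goes to its cheapest open site; total = fixed + service.
{C}: P→C 2·22=44, Q→C 10·9=90, R→C 7·7=49, S→C 2·5=10, T→C 5·25=125. Service 318; fixed 317; total 635.
{C, D}: P→C 2·22=44, Q→D 2·9=18, R→D 4·7=28, S→C 2·5=10, T→C 5·25=125. Service 225; fixed 497; total 722.
{D}: P→D 14·22=308, Q→D 2·9=18, R→D 4·7=28, S→D 5·5=25, T→D 7·25=175. Service 554; fixed 180; total 734.
{A, B, C, D}: service 225 + fixed 970 = 1195
(All 15 nonempty subsets were checked; C only is lowest.)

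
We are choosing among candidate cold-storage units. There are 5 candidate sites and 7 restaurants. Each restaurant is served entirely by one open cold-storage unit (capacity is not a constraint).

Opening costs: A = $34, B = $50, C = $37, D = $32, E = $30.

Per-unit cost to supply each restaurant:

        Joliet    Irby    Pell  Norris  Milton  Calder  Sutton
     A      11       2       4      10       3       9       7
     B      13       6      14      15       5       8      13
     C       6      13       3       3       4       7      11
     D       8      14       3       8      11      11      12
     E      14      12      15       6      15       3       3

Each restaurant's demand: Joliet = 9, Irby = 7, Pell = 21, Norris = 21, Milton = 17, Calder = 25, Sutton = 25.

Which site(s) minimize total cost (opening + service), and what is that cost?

For any fixed open set, each restaurant goes to its cheapest open site; total = fixed + service.
{A, C, E}: Joliet→C 6·9=54, Irby→A 2·7=14, Pell→C 3·21=63, Norris→C 3·21=63, Milton→A 3·17=51, Calder→E 3·25=75, Sutton→E 3·25=75. Service 395; fixed 101; total 496.
{A, C, D, E}: Joliet→C 6·9=54, Irby→A 2·7=14, Pell→C 3·21=63, Norris→C 3·21=63, Milton→A 3·17=51, Calder→E 3·25=75, Sutton→E 3·25=75. Service 395; fixed 133; total 528.
{A, B, C, E}: Joliet→C 6·9=54, Irby→A 2·7=14, Pell→C 3·21=63, Norris→C 3·21=63, Milton→A 3·17=51, Calder→E 3·25=75, Sutton→E 3·25=75. Service 395; fixed 151; total 546.
{A, B, C, D, E}: service 395 + fixed 183 = 578
No other subset beats 496.

Open A, C and E; minimum total cost 496.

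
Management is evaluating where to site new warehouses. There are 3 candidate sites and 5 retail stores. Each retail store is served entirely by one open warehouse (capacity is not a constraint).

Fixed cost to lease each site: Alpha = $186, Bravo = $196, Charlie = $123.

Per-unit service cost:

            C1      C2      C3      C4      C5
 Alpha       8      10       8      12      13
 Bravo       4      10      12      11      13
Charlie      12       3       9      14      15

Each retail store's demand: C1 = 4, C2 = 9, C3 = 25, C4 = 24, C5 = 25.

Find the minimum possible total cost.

For any fixed open set, each retail store goes to its cheapest open site; total = fixed + service.
{Alpha}: C1→Alpha 8·4=32, C2→Alpha 10·9=90, C3→Alpha 8·25=200, C4→Alpha 12·24=288, C5→Alpha 13·25=325. Service 935; fixed 186; total 1121.
{Charlie}: service 1011 + fixed 123 = 1134
{Bravo, Charlie}: service 857 + fixed 319 = 1176
{Alpha, Bravo, Charlie}: service 832 + fixed 505 = 1337
No other subset beats 1121.

Minimum total cost: 1121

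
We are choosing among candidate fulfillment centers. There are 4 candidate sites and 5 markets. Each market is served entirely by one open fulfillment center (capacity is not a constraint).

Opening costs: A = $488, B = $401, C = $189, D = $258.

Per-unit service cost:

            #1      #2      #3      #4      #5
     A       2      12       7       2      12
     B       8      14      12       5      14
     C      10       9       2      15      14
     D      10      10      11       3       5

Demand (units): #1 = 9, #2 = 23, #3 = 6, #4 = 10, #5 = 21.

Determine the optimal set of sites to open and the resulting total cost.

For any fixed open set, each market goes to its cheapest open site; total = fixed + service.
{D}: #1→D 10·9=90, #2→D 10·23=230, #3→D 11·6=66, #4→D 3·10=30, #5→D 5·21=105. Service 521; fixed 258; total 779.
{C, D}: service 444 + fixed 447 = 891
{C}: service 753 + fixed 189 = 942
{A, B, C, D}: #1→A 2·9=18, #2→C 9·23=207, #3→C 2·6=12, #4→A 2·10=20, #5→D 5·21=105. Service 362; fixed 1336; total 1698.
No other subset beats 779.

Open D only; minimum total cost 779.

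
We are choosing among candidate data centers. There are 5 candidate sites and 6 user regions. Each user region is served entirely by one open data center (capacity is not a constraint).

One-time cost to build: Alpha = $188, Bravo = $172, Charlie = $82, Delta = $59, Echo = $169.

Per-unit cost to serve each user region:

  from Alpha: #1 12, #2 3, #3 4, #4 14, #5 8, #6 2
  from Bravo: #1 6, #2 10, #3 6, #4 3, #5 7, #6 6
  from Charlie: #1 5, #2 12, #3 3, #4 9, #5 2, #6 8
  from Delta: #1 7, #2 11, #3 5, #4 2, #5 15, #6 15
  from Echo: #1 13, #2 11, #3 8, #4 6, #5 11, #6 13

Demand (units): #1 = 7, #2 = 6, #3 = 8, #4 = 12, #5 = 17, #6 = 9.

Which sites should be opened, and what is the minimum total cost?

Open Charlie and Delta; minimum total cost 396.

For any fixed open set, each user region goes to its cheapest open site; total = fixed + service.
{Charlie, Delta}: #1→Charlie 5·7=35, #2→Delta 11·6=66, #3→Charlie 3·8=24, #4→Delta 2·12=24, #5→Charlie 2·17=34, #6→Charlie 8·9=72. Service 255; fixed 141; total 396.
{Charlie}: #1→Charlie 5·7=35, #2→Charlie 12·6=72, #3→Charlie 3·8=24, #4→Charlie 9·12=108, #5→Charlie 2·17=34, #6→Charlie 8·9=72. Service 345; fixed 82; total 427.
{Alpha, Charlie, Delta}: service 153 + fixed 329 = 482
{Alpha, Bravo, Charlie, Delta, Echo}: service 153 + fixed 670 = 823
No other subset beats 396.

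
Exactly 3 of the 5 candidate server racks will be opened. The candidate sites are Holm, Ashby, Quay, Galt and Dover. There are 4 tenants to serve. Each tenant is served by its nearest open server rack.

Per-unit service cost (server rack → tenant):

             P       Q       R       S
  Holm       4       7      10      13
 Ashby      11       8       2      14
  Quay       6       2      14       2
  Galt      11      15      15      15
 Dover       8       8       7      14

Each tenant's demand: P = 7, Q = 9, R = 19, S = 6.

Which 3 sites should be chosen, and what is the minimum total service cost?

Choose Holm, Ashby and Quay; total service cost 96.

With exactly 3 open, each tenant uses its cheapest among the chosen.
{Holm, Ashby, Quay}: P→Holm 4·7=28, Q→Quay 2·9=18, R→Ashby 2·19=38, S→Quay 2·6=12. Service cost 96.
{Ashby, Quay, Galt}: service cost 110
{Ashby, Quay, Dover}: service cost 110
Among all 10 size-3 choices, {Holm, Ashby, Quay} is lowest.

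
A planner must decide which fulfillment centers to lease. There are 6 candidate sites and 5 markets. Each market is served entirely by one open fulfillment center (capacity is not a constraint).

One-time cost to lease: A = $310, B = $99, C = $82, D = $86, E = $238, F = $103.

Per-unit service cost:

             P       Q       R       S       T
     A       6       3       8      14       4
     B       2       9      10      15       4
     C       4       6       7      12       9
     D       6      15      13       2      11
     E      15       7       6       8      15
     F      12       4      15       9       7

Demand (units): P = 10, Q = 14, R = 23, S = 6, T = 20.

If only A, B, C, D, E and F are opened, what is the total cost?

Total cost: 1210

Each market is assigned to its cheapest site among the open ones.
{A, B, C, D, E, F}: P→B 2·10=20, Q→A 3·14=42, R→E 6·23=138, S→D 2·6=12, T→A 4·20=80. Service 292; fixed 918; total 1210.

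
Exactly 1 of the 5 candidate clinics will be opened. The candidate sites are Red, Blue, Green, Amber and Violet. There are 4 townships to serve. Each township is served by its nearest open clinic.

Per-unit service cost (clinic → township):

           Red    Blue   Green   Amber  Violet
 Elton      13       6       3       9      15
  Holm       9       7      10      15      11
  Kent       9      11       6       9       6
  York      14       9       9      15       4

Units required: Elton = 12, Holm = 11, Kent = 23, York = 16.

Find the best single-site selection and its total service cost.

Choose Green only; total service cost 428.

With exactly 1 open, each township uses its cheapest among the chosen.
{Green}: Elton→Green 3·12=36, Holm→Green 10·11=110, Kent→Green 6·23=138, York→Green 9·16=144. Service cost 428.
{Violet}: service cost 503
{Blue}: service cost 546
Among all 5 size-1 choices, {Green} is lowest.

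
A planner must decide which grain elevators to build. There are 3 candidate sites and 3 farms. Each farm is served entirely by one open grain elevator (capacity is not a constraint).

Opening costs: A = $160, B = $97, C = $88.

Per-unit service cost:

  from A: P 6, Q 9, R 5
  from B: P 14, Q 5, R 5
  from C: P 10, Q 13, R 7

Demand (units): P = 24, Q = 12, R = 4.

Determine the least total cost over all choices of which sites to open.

Minimum total cost: 432

For any fixed open set, each farm goes to its cheapest open site; total = fixed + service.
{A}: P→A 6·24=144, Q→A 9·12=108, R→A 5·4=20. Service 272; fixed 160; total 432.
{A, B}: service 224 + fixed 257 = 481
{B, C}: P→C 10·24=240, Q→B 5·12=60, R→B 5·4=20. Service 320; fixed 185; total 505.
{A, B, C}: service 224 + fixed 345 = 569
No other subset beats 432.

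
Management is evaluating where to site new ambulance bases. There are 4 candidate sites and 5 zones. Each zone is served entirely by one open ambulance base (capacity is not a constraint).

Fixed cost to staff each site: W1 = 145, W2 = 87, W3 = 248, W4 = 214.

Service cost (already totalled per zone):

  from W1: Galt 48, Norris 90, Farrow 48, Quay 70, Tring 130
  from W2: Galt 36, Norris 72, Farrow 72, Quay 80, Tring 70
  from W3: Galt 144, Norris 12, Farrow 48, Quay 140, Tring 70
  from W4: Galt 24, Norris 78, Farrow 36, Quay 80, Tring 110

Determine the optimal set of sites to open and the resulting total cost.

For any fixed open set, each zone goes to its cheapest open site; total = fixed + service.
{W2}: Galt→W2 36, Norris→W2 72, Farrow→W2 72, Quay→W2 80, Tring→W2 70. Service 330; fixed 87; total 417.
{W1, W2}: service 296 + fixed 232 = 528
{W1}: Galt→W1 48, Norris→W1 90, Farrow→W1 48, Quay→W1 70, Tring→W1 130. Service 386; fixed 145; total 531.
{W1, W2, W3, W4}: service 212 + fixed 694 = 906
(All 15 nonempty subsets were checked; W2 only is lowest.)

Open W2 only; minimum total cost 417.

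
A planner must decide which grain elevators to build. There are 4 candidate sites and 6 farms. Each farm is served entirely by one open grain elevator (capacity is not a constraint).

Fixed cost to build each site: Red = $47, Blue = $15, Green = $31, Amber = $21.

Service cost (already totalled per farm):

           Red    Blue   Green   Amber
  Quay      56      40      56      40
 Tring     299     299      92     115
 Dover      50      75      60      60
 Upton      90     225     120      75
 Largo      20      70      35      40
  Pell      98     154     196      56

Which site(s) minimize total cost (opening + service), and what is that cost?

For any fixed open set, each farm goes to its cheapest open site; total = fixed + service.
{Amber}: Quay→Amber 40, Tring→Amber 115, Dover→Amber 60, Upton→Amber 75, Largo→Amber 40, Pell→Amber 56. Service 386; fixed 21; total 407.
{Green, Amber}: Quay→Amber 40, Tring→Green 92, Dover→Green 60, Upton→Amber 75, Largo→Green 35, Pell→Amber 56. Service 358; fixed 52; total 410.
{Blue, Amber}: Quay→Blue 40, Tring→Amber 115, Dover→Amber 60, Upton→Amber 75, Largo→Amber 40, Pell→Amber 56. Service 386; fixed 36; total 422.
{Red, Blue, Green, Amber}: service 333 + fixed 114 = 447
No other subset beats 407.

Open Amber only; minimum total cost 407.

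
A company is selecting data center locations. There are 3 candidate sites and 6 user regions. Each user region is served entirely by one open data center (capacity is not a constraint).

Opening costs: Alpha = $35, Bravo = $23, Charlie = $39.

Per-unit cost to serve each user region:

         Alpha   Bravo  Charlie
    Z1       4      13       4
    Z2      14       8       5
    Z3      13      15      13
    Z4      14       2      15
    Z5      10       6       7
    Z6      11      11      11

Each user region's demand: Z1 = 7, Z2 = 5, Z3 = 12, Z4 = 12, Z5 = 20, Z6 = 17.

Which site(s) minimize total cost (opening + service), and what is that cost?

For any fixed open set, each user region goes to its cheapest open site; total = fixed + service.
{Bravo, Charlie}: Z1→Charlie 4·7=28, Z2→Charlie 5·5=25, Z3→Charlie 13·12=156, Z4→Bravo 2·12=24, Z5→Bravo 6·20=120, Z6→Bravo 11·17=187. Service 540; fixed 62; total 602.
{Alpha, Bravo}: service 555 + fixed 58 = 613
{Alpha, Bravo, Charlie}: service 540 + fixed 97 = 637
{Bravo}: service 642 + fixed 23 = 665
No other subset beats 602.

Open Bravo and Charlie; minimum total cost 602.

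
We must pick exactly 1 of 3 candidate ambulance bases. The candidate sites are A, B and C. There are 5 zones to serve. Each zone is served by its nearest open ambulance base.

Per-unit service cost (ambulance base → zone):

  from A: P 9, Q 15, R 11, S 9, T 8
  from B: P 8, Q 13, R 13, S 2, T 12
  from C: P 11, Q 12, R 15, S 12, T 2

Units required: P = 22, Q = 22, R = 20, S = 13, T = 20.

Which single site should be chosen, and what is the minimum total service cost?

Choose B only; total service cost 988.

With exactly 1 open, each zone uses its cheapest among the chosen.
{B}: P→B 8·22=176, Q→B 13·22=286, R→B 13·20=260, S→B 2·13=26, T→B 12·20=240. Service cost 988.
{C}: service cost 1002
{A}: service cost 1025
Among all 3 size-1 choices, {B} is lowest.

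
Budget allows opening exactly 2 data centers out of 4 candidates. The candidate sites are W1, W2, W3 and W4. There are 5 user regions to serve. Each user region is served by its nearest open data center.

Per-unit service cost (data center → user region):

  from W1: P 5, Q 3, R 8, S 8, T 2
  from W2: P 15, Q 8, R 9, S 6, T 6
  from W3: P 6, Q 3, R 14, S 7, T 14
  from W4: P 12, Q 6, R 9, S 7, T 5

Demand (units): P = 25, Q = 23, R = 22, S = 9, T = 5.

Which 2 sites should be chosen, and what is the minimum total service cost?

With exactly 2 open, each user region uses its cheapest among the chosen.
{W1, W2}: P→W1 5·25=125, Q→W1 3·23=69, R→W1 8·22=176, S→W2 6·9=54, T→W1 2·5=10. Service cost 434.
{W1, W3}: service cost 443
{W1, W4}: service cost 443
Among all 6 size-2 choices, {W1, W2} is lowest.

Choose W1 and W2; total service cost 434.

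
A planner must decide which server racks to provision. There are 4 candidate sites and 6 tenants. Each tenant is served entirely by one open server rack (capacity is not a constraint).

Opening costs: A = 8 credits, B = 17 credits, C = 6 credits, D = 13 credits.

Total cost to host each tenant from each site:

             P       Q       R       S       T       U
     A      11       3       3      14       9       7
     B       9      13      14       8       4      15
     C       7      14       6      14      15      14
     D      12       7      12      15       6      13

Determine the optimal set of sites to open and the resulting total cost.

For any fixed open set, each tenant goes to its cheapest open site; total = fixed + service.
{A}: P→A 11, Q→A 3, R→A 3, S→A 14, T→A 9, U→A 7. Service 47; fixed 8; total 55.
{A, C}: service 43 + fixed 14 = 57
{A, B}: service 34 + fixed 25 = 59
{A, B, C, D}: P→C 7, Q→A 3, R→A 3, S→B 8, T→B 4, U→A 7. Service 32; fixed 44; total 76.
No other subset beats 55.

Open A only; minimum total cost 55.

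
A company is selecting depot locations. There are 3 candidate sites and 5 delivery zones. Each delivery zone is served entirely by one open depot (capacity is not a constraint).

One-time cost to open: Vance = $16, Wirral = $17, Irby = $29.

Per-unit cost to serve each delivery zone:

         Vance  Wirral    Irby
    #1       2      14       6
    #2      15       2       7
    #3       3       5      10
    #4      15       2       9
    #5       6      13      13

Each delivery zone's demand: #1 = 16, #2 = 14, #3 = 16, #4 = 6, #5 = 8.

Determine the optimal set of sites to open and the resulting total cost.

For any fixed open set, each delivery zone goes to its cheapest open site; total = fixed + service.
{Vance, Wirral}: #1→Vance 2·16=32, #2→Wirral 2·14=28, #3→Vance 3·16=48, #4→Wirral 2·6=12, #5→Vance 6·8=48. Service 168; fixed 33; total 201.
{Vance, Wirral, Irby}: #1→Vance 2·16=32, #2→Wirral 2·14=28, #3→Vance 3·16=48, #4→Wirral 2·6=12, #5→Vance 6·8=48. Service 168; fixed 62; total 230.
{Vance, Irby}: #1→Vance 2·16=32, #2→Irby 7·14=98, #3→Vance 3·16=48, #4→Irby 9·6=54, #5→Vance 6·8=48. Service 280; fixed 45; total 325.
{Vance}: service 428 + fixed 16 = 444
No other subset beats 201.

Open Vance and Wirral; minimum total cost 201.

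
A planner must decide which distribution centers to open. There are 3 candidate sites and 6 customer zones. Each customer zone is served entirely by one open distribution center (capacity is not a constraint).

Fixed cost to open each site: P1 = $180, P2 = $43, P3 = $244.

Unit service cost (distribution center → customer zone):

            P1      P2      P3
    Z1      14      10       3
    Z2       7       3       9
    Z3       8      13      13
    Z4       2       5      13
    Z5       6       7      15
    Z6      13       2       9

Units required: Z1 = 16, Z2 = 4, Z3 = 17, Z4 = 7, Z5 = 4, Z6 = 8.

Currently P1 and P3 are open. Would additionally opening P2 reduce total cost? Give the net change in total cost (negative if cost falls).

Current service cost with {P1, P3}: 322.
Adding P2: each customer zone re-picks its cheapest; new service cost 250, saving 72.
Extra fixed cost: 43. Net change = 43 − 72 = -29.
(Totals: 746 → 717.)

Yes — net change −29 (cost falls by 29).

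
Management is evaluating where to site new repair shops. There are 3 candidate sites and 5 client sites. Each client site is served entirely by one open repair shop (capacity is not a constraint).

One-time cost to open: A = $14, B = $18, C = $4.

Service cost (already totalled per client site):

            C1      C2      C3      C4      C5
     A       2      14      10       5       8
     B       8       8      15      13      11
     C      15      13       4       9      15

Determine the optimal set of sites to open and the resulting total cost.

For any fixed open set, each client site goes to its cheapest open site; total = fixed + service.
{A, C}: C1→A 2, C2→C 13, C3→C 4, C4→A 5, C5→A 8. Service 32; fixed 18; total 50.
{A}: service 39 + fixed 14 = 53
{C}: service 56 + fixed 4 = 60
{A, B, C}: C1→A 2, C2→B 8, C3→C 4, C4→A 5, C5→A 8. Service 27; fixed 36; total 63.
No other subset beats 50.

Open A and C; minimum total cost 50.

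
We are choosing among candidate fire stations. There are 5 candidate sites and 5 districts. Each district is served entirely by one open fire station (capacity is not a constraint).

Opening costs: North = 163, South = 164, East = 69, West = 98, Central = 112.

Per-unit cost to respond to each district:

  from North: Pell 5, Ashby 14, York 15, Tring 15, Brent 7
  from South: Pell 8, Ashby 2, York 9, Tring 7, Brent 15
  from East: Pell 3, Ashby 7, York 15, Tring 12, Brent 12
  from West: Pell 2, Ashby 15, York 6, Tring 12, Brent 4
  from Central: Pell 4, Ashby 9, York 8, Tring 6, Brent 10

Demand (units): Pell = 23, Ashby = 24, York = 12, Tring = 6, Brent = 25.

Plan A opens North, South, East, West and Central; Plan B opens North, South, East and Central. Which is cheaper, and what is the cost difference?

Plan A: {North, South, East, West, Central}: Pell→West 2·23=46, Ashby→South 2·24=48, York→West 6·12=72, Tring→Central 6·6=36, Brent→West 4·25=100. Service 302; fixed 606; total 908.
Plan B: {North, South, East, Central}: Pell→East 3·23=69, Ashby→South 2·24=48, York→Central 8·12=96, Tring→Central 6·6=36, Brent→North 7·25=175. Service 424; fixed 508; total 932.
Difference: |908 − 932| = 24.

Plan A is cheaper by 24.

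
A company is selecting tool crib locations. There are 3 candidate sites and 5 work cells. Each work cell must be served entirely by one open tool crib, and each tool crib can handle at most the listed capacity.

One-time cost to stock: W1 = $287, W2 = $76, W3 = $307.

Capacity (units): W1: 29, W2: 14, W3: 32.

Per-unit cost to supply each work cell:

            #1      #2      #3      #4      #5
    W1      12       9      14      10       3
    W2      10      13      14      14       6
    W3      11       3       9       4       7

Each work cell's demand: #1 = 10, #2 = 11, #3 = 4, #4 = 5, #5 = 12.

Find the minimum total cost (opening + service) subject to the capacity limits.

Minimum total cost: 654

Open {W2, W3}: #1→W3 11·10=110, #2→W3 3·11=33, #3→W3 9·4=36, #4→W3 4·5=20, #5→W2 6·12=72.
Loads: W2 carries 12/14, W3 carries 30/32. Service 271; fixed 383; total 654.
Next best feasible plan costs 656.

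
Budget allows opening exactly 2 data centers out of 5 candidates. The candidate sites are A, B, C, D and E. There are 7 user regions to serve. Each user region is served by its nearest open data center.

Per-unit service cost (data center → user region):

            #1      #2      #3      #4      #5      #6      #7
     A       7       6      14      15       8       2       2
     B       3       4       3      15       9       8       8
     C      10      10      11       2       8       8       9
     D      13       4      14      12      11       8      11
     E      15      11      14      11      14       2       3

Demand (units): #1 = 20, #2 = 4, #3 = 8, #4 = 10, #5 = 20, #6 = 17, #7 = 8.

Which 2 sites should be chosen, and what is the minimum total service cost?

With exactly 2 open, each user region uses its cheapest among the chosen.
{B, E}: #1→B 3·20=60, #2→B 4·4=16, #3→B 3·8=24, #4→E 11·10=110, #5→B 9·20=180, #6→E 2·17=34, #7→E 3·8=24. Service cost 448.
{A, B}: service cost 460
{B, C}: service cost 480
Among all 10 size-2 choices, {B, E} is lowest.

Choose B and E; total service cost 448.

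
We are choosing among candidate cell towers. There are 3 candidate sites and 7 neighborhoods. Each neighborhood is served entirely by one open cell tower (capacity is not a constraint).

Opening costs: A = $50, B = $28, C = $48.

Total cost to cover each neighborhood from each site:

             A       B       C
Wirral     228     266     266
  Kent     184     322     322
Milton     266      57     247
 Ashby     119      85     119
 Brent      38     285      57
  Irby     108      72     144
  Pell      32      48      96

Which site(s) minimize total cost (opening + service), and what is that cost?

For any fixed open set, each neighborhood goes to its cheapest open site; total = fixed + service.
{A, B}: Wirral→A 228, Kent→A 184, Milton→B 57, Ashby→B 85, Brent→A 38, Irby→B 72, Pell→A 32. Service 696; fixed 78; total 774.
{A, B, C}: Wirral→A 228, Kent→A 184, Milton→B 57, Ashby→B 85, Brent→A 38, Irby→B 72, Pell→A 32. Service 696; fixed 126; total 822.
{B, C}: Wirral→B 266, Kent→B 322, Milton→B 57, Ashby→B 85, Brent→C 57, Irby→B 72, Pell→B 48. Service 907; fixed 76; total 983.
{B}: service 1135 + fixed 28 = 1163
No other subset beats 774.

Open A and B; minimum total cost 774.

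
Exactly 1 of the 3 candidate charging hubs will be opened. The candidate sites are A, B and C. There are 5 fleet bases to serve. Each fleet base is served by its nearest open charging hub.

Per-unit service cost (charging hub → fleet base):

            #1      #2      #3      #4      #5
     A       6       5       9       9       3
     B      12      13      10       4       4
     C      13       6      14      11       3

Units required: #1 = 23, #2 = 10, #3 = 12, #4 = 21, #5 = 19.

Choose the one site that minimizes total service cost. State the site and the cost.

With exactly 1 open, each fleet base uses its cheapest among the chosen.
{A}: #1→A 6·23=138, #2→A 5·10=50, #3→A 9·12=108, #4→A 9·21=189, #5→A 3·19=57. Service cost 542.
{B}: service cost 686
{C}: service cost 815
Among all 3 size-1 choices, {A} is lowest.

Choose A only; total service cost 542.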